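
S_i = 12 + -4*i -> [12, 8, 4, 0, -4]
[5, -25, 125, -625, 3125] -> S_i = 5*-5^i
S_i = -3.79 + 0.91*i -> [-3.79, -2.88, -1.97, -1.06, -0.15]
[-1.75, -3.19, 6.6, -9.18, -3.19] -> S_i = Random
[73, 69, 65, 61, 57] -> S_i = 73 + -4*i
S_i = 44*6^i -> [44, 264, 1584, 9504, 57024]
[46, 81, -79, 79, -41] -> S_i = Random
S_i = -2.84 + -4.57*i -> [-2.84, -7.41, -11.98, -16.55, -21.12]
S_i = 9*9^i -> [9, 81, 729, 6561, 59049]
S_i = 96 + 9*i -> [96, 105, 114, 123, 132]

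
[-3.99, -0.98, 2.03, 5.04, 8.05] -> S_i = -3.99 + 3.01*i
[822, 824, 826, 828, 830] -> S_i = 822 + 2*i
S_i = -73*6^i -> [-73, -438, -2628, -15768, -94608]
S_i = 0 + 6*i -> [0, 6, 12, 18, 24]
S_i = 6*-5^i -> [6, -30, 150, -750, 3750]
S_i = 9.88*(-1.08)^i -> [9.88, -10.67, 11.52, -12.45, 13.44]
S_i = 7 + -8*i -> [7, -1, -9, -17, -25]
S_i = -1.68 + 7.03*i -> [-1.68, 5.35, 12.38, 19.41, 26.44]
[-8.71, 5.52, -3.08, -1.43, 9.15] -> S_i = Random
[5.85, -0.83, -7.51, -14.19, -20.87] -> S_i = 5.85 + -6.68*i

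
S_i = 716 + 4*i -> [716, 720, 724, 728, 732]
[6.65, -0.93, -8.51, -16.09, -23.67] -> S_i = 6.65 + -7.58*i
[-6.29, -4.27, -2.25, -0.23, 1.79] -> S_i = -6.29 + 2.02*i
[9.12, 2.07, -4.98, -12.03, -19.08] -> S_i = 9.12 + -7.05*i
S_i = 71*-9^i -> [71, -639, 5751, -51759, 465831]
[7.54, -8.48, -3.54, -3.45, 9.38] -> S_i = Random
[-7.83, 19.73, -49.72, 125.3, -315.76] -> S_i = -7.83*(-2.52)^i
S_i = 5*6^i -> [5, 30, 180, 1080, 6480]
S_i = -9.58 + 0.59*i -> [-9.58, -8.99, -8.4, -7.81, -7.22]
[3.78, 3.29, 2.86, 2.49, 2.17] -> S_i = 3.78*0.87^i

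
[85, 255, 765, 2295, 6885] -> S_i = 85*3^i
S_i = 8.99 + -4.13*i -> [8.99, 4.86, 0.73, -3.4, -7.53]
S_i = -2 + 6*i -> [-2, 4, 10, 16, 22]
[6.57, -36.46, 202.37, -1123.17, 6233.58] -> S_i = 6.57*(-5.55)^i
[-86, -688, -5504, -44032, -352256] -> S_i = -86*8^i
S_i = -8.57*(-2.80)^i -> [-8.57, 24.0, -67.19, 188.13, -526.76]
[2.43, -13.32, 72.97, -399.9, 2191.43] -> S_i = 2.43*(-5.48)^i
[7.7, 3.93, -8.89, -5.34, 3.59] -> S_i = Random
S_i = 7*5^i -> [7, 35, 175, 875, 4375]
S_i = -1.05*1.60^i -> [-1.05, -1.68, -2.69, -4.3, -6.88]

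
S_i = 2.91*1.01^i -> [2.91, 2.94, 2.97, 3.0, 3.03]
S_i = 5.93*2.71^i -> [5.93, 16.07, 43.55, 118.02, 319.84]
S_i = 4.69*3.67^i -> [4.69, 17.21, 63.17, 231.83, 850.82]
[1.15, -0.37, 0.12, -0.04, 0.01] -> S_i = 1.15*(-0.32)^i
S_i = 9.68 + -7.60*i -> [9.68, 2.08, -5.52, -13.12, -20.72]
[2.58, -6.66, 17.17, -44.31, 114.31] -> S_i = 2.58*(-2.58)^i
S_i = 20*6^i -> [20, 120, 720, 4320, 25920]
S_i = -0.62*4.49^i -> [-0.62, -2.78, -12.5, -56.12, -251.99]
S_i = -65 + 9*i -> [-65, -56, -47, -38, -29]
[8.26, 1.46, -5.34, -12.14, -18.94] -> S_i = 8.26 + -6.80*i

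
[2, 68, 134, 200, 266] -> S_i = 2 + 66*i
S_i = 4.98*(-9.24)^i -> [4.98, -46.02, 425.18, -3928.67, 36300.89]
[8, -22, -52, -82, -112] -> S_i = 8 + -30*i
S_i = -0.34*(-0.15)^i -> [-0.34, 0.05, -0.01, 0.0, -0.0]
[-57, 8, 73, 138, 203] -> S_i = -57 + 65*i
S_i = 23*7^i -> [23, 161, 1127, 7889, 55223]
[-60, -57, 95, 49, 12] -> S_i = Random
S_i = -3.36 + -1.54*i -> [-3.36, -4.9, -6.44, -7.98, -9.52]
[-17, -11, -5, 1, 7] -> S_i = -17 + 6*i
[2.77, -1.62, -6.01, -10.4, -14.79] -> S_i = 2.77 + -4.39*i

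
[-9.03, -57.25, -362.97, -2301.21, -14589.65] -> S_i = -9.03*6.34^i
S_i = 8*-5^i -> [8, -40, 200, -1000, 5000]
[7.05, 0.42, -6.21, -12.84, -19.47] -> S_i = 7.05 + -6.63*i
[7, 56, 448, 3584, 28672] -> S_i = 7*8^i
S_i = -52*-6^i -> [-52, 312, -1872, 11232, -67392]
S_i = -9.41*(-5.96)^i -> [-9.41, 56.08, -334.26, 1992.18, -11873.39]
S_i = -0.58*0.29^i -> [-0.58, -0.17, -0.05, -0.01, -0.0]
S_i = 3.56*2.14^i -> [3.56, 7.62, 16.3, 34.89, 74.66]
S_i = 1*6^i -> [1, 6, 36, 216, 1296]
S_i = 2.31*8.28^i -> [2.31, 19.13, 158.37, 1311.3, 10857.59]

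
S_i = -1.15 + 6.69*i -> [-1.15, 5.54, 12.23, 18.92, 25.61]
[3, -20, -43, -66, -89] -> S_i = 3 + -23*i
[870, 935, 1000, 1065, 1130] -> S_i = 870 + 65*i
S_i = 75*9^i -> [75, 675, 6075, 54675, 492075]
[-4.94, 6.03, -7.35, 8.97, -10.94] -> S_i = -4.94*(-1.22)^i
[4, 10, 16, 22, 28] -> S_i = 4 + 6*i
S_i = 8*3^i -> [8, 24, 72, 216, 648]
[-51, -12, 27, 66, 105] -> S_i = -51 + 39*i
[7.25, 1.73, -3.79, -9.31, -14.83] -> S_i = 7.25 + -5.52*i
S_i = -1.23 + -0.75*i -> [-1.23, -1.98, -2.73, -3.48, -4.23]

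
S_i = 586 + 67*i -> [586, 653, 720, 787, 854]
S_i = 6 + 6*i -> [6, 12, 18, 24, 30]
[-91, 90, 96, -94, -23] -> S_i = Random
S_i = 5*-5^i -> [5, -25, 125, -625, 3125]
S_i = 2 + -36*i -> [2, -34, -70, -106, -142]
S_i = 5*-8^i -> [5, -40, 320, -2560, 20480]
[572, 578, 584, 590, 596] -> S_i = 572 + 6*i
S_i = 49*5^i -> [49, 245, 1225, 6125, 30625]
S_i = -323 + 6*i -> [-323, -317, -311, -305, -299]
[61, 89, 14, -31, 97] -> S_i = Random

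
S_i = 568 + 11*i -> [568, 579, 590, 601, 612]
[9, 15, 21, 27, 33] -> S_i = 9 + 6*i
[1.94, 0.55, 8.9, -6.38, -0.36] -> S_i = Random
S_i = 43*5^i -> [43, 215, 1075, 5375, 26875]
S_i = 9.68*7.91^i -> [9.68, 76.57, 605.66, 4790.76, 37894.95]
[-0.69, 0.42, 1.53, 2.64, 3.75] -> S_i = -0.69 + 1.11*i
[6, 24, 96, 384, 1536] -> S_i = 6*4^i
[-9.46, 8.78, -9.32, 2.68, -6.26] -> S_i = Random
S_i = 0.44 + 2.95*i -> [0.44, 3.39, 6.34, 9.29, 12.24]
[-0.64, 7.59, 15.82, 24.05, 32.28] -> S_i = -0.64 + 8.23*i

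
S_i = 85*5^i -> [85, 425, 2125, 10625, 53125]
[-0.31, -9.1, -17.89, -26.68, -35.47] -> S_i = -0.31 + -8.79*i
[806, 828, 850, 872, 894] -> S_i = 806 + 22*i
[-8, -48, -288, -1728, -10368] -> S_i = -8*6^i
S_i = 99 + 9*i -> [99, 108, 117, 126, 135]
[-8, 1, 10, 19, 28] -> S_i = -8 + 9*i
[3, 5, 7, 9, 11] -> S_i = 3 + 2*i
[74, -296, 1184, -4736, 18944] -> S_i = 74*-4^i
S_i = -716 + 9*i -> [-716, -707, -698, -689, -680]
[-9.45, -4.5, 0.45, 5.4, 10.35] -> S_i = -9.45 + 4.95*i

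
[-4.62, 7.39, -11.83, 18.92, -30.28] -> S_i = -4.62*(-1.60)^i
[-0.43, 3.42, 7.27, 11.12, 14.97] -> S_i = -0.43 + 3.85*i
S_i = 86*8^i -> [86, 688, 5504, 44032, 352256]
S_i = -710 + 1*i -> [-710, -709, -708, -707, -706]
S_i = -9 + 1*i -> [-9, -8, -7, -6, -5]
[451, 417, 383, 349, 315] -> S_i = 451 + -34*i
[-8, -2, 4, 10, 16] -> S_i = -8 + 6*i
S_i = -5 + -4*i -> [-5, -9, -13, -17, -21]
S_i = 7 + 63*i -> [7, 70, 133, 196, 259]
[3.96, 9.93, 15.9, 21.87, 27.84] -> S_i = 3.96 + 5.97*i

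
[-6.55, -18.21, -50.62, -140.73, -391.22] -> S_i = -6.55*2.78^i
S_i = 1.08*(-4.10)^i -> [1.08, -4.43, 18.15, -74.43, 305.18]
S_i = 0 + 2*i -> [0, 2, 4, 6, 8]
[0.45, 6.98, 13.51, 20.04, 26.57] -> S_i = 0.45 + 6.53*i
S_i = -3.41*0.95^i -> [-3.41, -3.24, -3.08, -2.92, -2.78]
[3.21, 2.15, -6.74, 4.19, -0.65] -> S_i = Random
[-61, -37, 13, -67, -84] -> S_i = Random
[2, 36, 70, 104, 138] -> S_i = 2 + 34*i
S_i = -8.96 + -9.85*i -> [-8.96, -18.81, -28.66, -38.51, -48.36]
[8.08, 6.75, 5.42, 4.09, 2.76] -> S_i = 8.08 + -1.33*i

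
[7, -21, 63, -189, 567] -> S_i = 7*-3^i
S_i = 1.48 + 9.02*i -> [1.48, 10.5, 19.52, 28.54, 37.56]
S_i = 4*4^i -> [4, 16, 64, 256, 1024]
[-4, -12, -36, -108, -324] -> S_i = -4*3^i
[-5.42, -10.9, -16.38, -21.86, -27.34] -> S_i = -5.42 + -5.48*i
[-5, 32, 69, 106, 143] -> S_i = -5 + 37*i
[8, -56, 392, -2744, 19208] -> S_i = 8*-7^i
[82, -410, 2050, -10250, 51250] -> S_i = 82*-5^i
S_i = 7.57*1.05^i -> [7.57, 7.95, 8.35, 8.76, 9.2]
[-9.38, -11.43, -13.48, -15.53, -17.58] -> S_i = -9.38 + -2.05*i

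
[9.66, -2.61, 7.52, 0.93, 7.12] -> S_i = Random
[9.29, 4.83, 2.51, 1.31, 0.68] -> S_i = 9.29*0.52^i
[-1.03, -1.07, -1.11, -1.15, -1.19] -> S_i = -1.03 + -0.04*i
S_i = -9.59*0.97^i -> [-9.59, -9.3, -9.02, -8.75, -8.49]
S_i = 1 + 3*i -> [1, 4, 7, 10, 13]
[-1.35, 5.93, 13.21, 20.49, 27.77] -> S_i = -1.35 + 7.28*i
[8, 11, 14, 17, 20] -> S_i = 8 + 3*i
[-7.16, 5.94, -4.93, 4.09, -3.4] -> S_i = -7.16*(-0.83)^i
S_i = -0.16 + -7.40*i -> [-0.16, -7.56, -14.96, -22.36, -29.76]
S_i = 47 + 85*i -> [47, 132, 217, 302, 387]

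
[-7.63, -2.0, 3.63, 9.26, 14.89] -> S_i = -7.63 + 5.63*i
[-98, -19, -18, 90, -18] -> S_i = Random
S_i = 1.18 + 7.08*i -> [1.18, 8.26, 15.34, 22.42, 29.5]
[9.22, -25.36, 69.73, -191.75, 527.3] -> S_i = 9.22*(-2.75)^i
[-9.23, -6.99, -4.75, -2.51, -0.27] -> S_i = -9.23 + 2.24*i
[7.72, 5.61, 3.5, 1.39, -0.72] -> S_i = 7.72 + -2.11*i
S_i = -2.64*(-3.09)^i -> [-2.64, 8.16, -25.21, 77.89, -240.68]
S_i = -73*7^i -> [-73, -511, -3577, -25039, -175273]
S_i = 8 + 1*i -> [8, 9, 10, 11, 12]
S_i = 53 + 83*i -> [53, 136, 219, 302, 385]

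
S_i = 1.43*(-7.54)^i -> [1.43, -10.78, 81.3, -612.99, 4621.91]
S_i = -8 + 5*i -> [-8, -3, 2, 7, 12]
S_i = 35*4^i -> [35, 140, 560, 2240, 8960]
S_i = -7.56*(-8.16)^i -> [-7.56, 61.69, -503.39, 4107.64, -33518.33]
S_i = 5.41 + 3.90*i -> [5.41, 9.31, 13.21, 17.11, 21.01]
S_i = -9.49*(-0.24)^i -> [-9.49, 2.28, -0.55, 0.13, -0.03]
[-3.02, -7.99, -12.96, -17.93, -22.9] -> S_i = -3.02 + -4.97*i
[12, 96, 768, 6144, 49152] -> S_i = 12*8^i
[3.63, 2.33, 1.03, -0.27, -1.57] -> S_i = 3.63 + -1.30*i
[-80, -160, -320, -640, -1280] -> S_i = -80*2^i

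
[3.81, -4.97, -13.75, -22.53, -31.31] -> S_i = 3.81 + -8.78*i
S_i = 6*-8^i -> [6, -48, 384, -3072, 24576]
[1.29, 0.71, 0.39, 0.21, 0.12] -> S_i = 1.29*0.55^i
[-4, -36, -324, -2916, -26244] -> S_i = -4*9^i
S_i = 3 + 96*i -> [3, 99, 195, 291, 387]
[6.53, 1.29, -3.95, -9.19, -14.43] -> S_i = 6.53 + -5.24*i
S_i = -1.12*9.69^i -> [-1.12, -10.85, -105.16, -1019.04, -9874.45]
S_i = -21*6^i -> [-21, -126, -756, -4536, -27216]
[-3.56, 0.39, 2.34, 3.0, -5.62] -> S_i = Random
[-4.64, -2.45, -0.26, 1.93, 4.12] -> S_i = -4.64 + 2.19*i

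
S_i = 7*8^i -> [7, 56, 448, 3584, 28672]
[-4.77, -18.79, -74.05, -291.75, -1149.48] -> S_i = -4.77*3.94^i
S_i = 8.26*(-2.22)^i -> [8.26, -18.34, 40.71, -90.37, 200.63]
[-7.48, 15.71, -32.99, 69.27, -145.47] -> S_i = -7.48*(-2.10)^i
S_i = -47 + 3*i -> [-47, -44, -41, -38, -35]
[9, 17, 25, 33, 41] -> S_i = 9 + 8*i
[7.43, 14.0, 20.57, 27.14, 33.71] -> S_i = 7.43 + 6.57*i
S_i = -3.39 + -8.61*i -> [-3.39, -12.0, -20.61, -29.22, -37.83]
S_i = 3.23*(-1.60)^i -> [3.23, -5.17, 8.27, -13.23, 21.17]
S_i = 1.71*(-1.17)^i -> [1.71, -2.0, 2.34, -2.74, 3.2]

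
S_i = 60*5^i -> [60, 300, 1500, 7500, 37500]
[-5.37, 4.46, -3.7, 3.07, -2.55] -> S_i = -5.37*(-0.83)^i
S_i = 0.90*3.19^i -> [0.9, 2.87, 9.16, 29.22, 93.2]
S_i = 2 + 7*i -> [2, 9, 16, 23, 30]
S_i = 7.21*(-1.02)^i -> [7.21, -7.35, 7.5, -7.65, 7.8]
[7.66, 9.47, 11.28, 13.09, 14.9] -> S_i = 7.66 + 1.81*i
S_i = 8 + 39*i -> [8, 47, 86, 125, 164]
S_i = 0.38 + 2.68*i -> [0.38, 3.06, 5.74, 8.42, 11.1]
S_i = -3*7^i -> [-3, -21, -147, -1029, -7203]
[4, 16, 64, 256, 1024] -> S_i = 4*4^i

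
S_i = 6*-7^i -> [6, -42, 294, -2058, 14406]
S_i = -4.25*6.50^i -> [-4.25, -27.62, -179.56, -1167.16, -7586.52]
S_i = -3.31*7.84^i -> [-3.31, -25.95, -203.45, -1595.06, -12505.25]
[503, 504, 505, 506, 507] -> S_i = 503 + 1*i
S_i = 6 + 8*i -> [6, 14, 22, 30, 38]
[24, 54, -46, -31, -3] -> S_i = Random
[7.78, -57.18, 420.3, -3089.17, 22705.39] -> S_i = 7.78*(-7.35)^i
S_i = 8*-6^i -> [8, -48, 288, -1728, 10368]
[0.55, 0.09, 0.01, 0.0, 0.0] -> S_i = 0.55*0.16^i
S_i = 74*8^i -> [74, 592, 4736, 37888, 303104]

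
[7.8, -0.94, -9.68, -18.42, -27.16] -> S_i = 7.80 + -8.74*i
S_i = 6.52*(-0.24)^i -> [6.52, -1.56, 0.38, -0.09, 0.02]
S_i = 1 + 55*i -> [1, 56, 111, 166, 221]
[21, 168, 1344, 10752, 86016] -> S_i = 21*8^i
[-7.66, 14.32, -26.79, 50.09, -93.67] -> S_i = -7.66*(-1.87)^i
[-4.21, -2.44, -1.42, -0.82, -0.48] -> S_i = -4.21*0.58^i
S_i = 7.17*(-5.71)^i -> [7.17, -40.94, 233.77, -1334.83, 7621.91]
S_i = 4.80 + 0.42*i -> [4.8, 5.22, 5.64, 6.06, 6.48]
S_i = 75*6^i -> [75, 450, 2700, 16200, 97200]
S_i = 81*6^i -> [81, 486, 2916, 17496, 104976]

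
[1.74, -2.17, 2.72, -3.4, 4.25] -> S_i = 1.74*(-1.25)^i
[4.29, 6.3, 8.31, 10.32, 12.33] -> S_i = 4.29 + 2.01*i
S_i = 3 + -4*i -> [3, -1, -5, -9, -13]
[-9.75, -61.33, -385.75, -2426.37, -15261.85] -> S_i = -9.75*6.29^i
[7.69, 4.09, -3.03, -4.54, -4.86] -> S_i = Random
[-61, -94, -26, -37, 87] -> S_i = Random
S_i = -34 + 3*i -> [-34, -31, -28, -25, -22]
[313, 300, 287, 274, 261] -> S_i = 313 + -13*i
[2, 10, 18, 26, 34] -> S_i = 2 + 8*i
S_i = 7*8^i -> [7, 56, 448, 3584, 28672]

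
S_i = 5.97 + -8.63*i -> [5.97, -2.66, -11.29, -19.92, -28.55]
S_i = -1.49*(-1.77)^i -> [-1.49, 2.64, -4.67, 8.26, -14.62]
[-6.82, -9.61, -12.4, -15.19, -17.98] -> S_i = -6.82 + -2.79*i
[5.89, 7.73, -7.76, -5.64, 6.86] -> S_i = Random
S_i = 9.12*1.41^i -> [9.12, 12.86, 18.13, 25.57, 36.05]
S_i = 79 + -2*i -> [79, 77, 75, 73, 71]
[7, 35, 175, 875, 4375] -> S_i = 7*5^i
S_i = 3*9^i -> [3, 27, 243, 2187, 19683]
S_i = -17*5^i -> [-17, -85, -425, -2125, -10625]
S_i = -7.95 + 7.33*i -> [-7.95, -0.62, 6.71, 14.04, 21.37]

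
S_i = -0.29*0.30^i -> [-0.29, -0.09, -0.03, -0.01, -0.0]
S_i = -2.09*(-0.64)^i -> [-2.09, 1.34, -0.86, 0.55, -0.35]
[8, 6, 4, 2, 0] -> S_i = 8 + -2*i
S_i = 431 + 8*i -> [431, 439, 447, 455, 463]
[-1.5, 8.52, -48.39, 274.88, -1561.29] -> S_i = -1.50*(-5.68)^i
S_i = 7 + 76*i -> [7, 83, 159, 235, 311]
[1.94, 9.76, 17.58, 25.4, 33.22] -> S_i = 1.94 + 7.82*i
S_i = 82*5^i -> [82, 410, 2050, 10250, 51250]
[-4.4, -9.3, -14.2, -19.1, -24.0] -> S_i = -4.40 + -4.90*i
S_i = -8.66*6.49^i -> [-8.66, -56.2, -364.76, -2367.29, -15363.73]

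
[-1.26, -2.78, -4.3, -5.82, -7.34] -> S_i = -1.26 + -1.52*i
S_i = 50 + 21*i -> [50, 71, 92, 113, 134]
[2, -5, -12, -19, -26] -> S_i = 2 + -7*i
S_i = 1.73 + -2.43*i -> [1.73, -0.7, -3.13, -5.56, -7.99]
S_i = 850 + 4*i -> [850, 854, 858, 862, 866]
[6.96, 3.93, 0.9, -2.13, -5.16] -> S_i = 6.96 + -3.03*i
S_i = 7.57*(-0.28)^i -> [7.57, -2.12, 0.59, -0.17, 0.05]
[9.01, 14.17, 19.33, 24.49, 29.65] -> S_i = 9.01 + 5.16*i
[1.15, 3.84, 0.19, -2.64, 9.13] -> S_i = Random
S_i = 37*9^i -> [37, 333, 2997, 26973, 242757]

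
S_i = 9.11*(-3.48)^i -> [9.11, -31.7, 110.33, -383.93, 1336.09]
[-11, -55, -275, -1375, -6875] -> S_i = -11*5^i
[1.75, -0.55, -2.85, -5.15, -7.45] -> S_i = 1.75 + -2.30*i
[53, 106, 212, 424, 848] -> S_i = 53*2^i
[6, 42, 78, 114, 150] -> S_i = 6 + 36*i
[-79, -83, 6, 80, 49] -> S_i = Random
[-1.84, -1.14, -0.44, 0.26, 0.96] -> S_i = -1.84 + 0.70*i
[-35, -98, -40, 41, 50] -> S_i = Random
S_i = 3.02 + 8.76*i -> [3.02, 11.78, 20.54, 29.3, 38.06]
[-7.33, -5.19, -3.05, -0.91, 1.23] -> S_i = -7.33 + 2.14*i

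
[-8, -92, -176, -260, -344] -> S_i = -8 + -84*i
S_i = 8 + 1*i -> [8, 9, 10, 11, 12]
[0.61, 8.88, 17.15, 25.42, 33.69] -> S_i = 0.61 + 8.27*i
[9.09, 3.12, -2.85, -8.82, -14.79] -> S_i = 9.09 + -5.97*i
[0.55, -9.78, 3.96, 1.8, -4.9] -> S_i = Random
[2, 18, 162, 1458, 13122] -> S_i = 2*9^i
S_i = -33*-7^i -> [-33, 231, -1617, 11319, -79233]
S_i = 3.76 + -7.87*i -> [3.76, -4.11, -11.98, -19.85, -27.72]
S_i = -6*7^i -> [-6, -42, -294, -2058, -14406]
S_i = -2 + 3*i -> [-2, 1, 4, 7, 10]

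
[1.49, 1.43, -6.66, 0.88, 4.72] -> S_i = Random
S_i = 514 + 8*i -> [514, 522, 530, 538, 546]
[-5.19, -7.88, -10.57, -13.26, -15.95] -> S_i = -5.19 + -2.69*i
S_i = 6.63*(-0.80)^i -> [6.63, -5.3, 4.24, -3.39, 2.72]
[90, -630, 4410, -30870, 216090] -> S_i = 90*-7^i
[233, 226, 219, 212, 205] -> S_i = 233 + -7*i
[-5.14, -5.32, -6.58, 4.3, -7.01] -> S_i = Random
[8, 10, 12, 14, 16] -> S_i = 8 + 2*i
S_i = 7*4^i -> [7, 28, 112, 448, 1792]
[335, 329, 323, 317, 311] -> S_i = 335 + -6*i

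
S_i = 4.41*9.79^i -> [4.41, 43.17, 422.67, 4137.96, 40510.66]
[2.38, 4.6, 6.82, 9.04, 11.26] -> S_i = 2.38 + 2.22*i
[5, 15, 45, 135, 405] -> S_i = 5*3^i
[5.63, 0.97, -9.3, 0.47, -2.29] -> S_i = Random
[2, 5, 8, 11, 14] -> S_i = 2 + 3*i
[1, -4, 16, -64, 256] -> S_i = 1*-4^i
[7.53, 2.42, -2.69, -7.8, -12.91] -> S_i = 7.53 + -5.11*i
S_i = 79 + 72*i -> [79, 151, 223, 295, 367]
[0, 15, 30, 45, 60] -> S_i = 0 + 15*i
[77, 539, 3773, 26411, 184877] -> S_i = 77*7^i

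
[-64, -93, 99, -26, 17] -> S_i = Random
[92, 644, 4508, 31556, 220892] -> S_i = 92*7^i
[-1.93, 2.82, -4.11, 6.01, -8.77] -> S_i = -1.93*(-1.46)^i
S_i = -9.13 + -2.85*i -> [-9.13, -11.98, -14.83, -17.68, -20.53]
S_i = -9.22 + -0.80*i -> [-9.22, -10.02, -10.82, -11.62, -12.42]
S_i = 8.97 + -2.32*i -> [8.97, 6.65, 4.33, 2.01, -0.31]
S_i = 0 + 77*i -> [0, 77, 154, 231, 308]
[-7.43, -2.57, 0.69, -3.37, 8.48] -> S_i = Random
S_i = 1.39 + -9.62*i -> [1.39, -8.23, -17.85, -27.47, -37.09]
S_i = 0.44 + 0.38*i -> [0.44, 0.82, 1.2, 1.58, 1.96]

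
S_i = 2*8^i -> [2, 16, 128, 1024, 8192]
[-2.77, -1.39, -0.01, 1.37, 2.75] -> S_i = -2.77 + 1.38*i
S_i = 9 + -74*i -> [9, -65, -139, -213, -287]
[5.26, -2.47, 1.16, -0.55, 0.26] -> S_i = 5.26*(-0.47)^i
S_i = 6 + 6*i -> [6, 12, 18, 24, 30]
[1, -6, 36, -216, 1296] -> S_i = 1*-6^i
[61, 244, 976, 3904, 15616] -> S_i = 61*4^i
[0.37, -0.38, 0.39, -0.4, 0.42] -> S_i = 0.37*(-1.03)^i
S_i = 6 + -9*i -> [6, -3, -12, -21, -30]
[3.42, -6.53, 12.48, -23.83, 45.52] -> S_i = 3.42*(-1.91)^i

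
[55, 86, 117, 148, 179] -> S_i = 55 + 31*i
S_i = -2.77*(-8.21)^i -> [-2.77, 22.74, -186.71, 1532.88, -12584.98]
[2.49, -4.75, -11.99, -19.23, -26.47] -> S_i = 2.49 + -7.24*i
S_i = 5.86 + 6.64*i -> [5.86, 12.5, 19.14, 25.78, 32.42]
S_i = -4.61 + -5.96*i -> [-4.61, -10.57, -16.53, -22.49, -28.45]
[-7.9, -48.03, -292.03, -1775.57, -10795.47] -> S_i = -7.90*6.08^i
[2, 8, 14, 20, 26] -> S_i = 2 + 6*i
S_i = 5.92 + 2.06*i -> [5.92, 7.98, 10.04, 12.1, 14.16]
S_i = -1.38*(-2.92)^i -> [-1.38, 4.03, -11.77, 34.36, -100.33]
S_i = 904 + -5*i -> [904, 899, 894, 889, 884]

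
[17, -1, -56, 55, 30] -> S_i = Random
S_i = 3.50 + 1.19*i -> [3.5, 4.69, 5.88, 7.07, 8.26]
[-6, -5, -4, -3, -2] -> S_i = -6 + 1*i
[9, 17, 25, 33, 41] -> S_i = 9 + 8*i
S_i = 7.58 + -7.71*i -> [7.58, -0.13, -7.84, -15.55, -23.26]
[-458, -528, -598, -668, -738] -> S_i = -458 + -70*i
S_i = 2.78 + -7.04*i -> [2.78, -4.26, -11.3, -18.34, -25.38]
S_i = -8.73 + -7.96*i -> [-8.73, -16.69, -24.65, -32.61, -40.57]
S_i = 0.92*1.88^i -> [0.92, 1.73, 3.25, 6.11, 11.49]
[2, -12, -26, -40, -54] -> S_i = 2 + -14*i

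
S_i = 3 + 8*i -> [3, 11, 19, 27, 35]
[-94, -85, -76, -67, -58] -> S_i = -94 + 9*i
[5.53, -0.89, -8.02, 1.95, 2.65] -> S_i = Random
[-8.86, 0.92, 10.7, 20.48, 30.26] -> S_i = -8.86 + 9.78*i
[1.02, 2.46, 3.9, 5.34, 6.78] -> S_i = 1.02 + 1.44*i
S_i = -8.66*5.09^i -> [-8.66, -44.08, -224.36, -1142.01, -5812.85]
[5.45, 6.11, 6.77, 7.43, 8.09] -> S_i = 5.45 + 0.66*i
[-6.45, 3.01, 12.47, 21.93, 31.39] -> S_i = -6.45 + 9.46*i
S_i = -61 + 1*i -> [-61, -60, -59, -58, -57]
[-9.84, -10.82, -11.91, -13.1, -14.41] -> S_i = -9.84*1.10^i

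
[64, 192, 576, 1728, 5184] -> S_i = 64*3^i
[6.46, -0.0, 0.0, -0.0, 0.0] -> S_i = 6.46*-0.00^i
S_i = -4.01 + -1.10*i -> [-4.01, -5.11, -6.21, -7.31, -8.41]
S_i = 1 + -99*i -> [1, -98, -197, -296, -395]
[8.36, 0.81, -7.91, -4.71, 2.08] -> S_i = Random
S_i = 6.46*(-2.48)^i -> [6.46, -16.02, 39.73, -98.53, 244.37]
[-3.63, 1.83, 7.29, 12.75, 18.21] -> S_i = -3.63 + 5.46*i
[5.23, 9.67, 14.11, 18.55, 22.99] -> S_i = 5.23 + 4.44*i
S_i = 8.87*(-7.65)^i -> [8.87, -67.86, 519.09, -3971.07, 30378.71]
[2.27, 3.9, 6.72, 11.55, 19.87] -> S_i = 2.27*1.72^i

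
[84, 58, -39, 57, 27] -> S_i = Random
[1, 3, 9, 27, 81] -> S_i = 1*3^i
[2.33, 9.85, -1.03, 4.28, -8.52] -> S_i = Random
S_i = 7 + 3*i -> [7, 10, 13, 16, 19]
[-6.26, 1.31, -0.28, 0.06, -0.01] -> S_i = -6.26*(-0.21)^i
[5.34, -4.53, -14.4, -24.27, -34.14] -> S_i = 5.34 + -9.87*i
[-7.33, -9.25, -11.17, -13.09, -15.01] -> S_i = -7.33 + -1.92*i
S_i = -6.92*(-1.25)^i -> [-6.92, 8.65, -10.81, 13.52, -16.89]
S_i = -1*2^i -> [-1, -2, -4, -8, -16]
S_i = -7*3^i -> [-7, -21, -63, -189, -567]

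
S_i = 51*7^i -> [51, 357, 2499, 17493, 122451]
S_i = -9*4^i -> [-9, -36, -144, -576, -2304]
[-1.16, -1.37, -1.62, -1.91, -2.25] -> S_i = -1.16*1.18^i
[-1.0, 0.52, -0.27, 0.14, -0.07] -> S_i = -1.00*(-0.52)^i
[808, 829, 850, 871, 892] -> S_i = 808 + 21*i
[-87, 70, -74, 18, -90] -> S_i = Random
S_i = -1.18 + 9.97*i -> [-1.18, 8.79, 18.76, 28.73, 38.7]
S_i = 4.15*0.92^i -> [4.15, 3.82, 3.51, 3.23, 2.97]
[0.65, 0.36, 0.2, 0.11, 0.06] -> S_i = 0.65*0.55^i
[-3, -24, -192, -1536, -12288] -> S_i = -3*8^i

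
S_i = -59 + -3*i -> [-59, -62, -65, -68, -71]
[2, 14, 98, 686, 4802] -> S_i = 2*7^i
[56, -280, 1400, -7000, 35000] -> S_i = 56*-5^i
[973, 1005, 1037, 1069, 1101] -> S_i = 973 + 32*i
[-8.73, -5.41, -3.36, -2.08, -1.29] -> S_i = -8.73*0.62^i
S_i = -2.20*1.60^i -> [-2.2, -3.52, -5.63, -9.01, -14.42]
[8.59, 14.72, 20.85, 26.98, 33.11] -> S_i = 8.59 + 6.13*i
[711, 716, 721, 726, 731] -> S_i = 711 + 5*i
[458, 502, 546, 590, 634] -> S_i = 458 + 44*i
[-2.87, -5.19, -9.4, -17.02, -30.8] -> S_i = -2.87*1.81^i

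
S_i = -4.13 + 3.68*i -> [-4.13, -0.45, 3.23, 6.91, 10.59]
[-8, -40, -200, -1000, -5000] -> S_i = -8*5^i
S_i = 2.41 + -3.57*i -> [2.41, -1.16, -4.73, -8.3, -11.87]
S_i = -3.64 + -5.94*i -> [-3.64, -9.58, -15.52, -21.46, -27.4]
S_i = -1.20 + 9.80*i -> [-1.2, 8.6, 18.4, 28.2, 38.0]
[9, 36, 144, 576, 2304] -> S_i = 9*4^i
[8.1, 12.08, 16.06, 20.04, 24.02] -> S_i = 8.10 + 3.98*i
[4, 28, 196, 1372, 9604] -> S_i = 4*7^i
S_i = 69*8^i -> [69, 552, 4416, 35328, 282624]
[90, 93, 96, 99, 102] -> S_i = 90 + 3*i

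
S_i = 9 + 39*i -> [9, 48, 87, 126, 165]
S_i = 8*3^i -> [8, 24, 72, 216, 648]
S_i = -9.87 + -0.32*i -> [-9.87, -10.19, -10.51, -10.83, -11.15]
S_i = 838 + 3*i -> [838, 841, 844, 847, 850]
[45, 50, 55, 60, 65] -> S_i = 45 + 5*i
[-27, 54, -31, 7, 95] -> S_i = Random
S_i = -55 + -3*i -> [-55, -58, -61, -64, -67]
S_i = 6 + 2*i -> [6, 8, 10, 12, 14]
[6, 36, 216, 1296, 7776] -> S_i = 6*6^i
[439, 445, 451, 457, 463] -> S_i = 439 + 6*i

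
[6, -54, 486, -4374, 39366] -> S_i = 6*-9^i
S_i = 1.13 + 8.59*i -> [1.13, 9.72, 18.31, 26.9, 35.49]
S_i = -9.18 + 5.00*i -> [-9.18, -4.18, 0.82, 5.82, 10.82]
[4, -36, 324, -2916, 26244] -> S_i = 4*-9^i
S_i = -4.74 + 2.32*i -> [-4.74, -2.42, -0.1, 2.22, 4.54]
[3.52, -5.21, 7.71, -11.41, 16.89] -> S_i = 3.52*(-1.48)^i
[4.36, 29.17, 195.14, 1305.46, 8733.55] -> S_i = 4.36*6.69^i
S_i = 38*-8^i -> [38, -304, 2432, -19456, 155648]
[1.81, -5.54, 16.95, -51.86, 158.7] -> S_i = 1.81*(-3.06)^i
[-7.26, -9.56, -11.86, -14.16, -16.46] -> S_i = -7.26 + -2.30*i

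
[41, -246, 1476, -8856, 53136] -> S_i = 41*-6^i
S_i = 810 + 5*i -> [810, 815, 820, 825, 830]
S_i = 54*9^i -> [54, 486, 4374, 39366, 354294]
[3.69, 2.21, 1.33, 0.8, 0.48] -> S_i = 3.69*0.60^i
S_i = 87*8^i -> [87, 696, 5568, 44544, 356352]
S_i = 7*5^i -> [7, 35, 175, 875, 4375]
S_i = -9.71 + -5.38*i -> [-9.71, -15.09, -20.47, -25.85, -31.23]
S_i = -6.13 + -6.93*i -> [-6.13, -13.06, -19.99, -26.92, -33.85]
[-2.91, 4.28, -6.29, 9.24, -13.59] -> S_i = -2.91*(-1.47)^i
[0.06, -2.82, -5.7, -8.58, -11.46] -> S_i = 0.06 + -2.88*i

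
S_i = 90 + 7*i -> [90, 97, 104, 111, 118]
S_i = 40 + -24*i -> [40, 16, -8, -32, -56]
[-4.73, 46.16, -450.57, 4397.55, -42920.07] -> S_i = -4.73*(-9.76)^i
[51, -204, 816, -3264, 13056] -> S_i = 51*-4^i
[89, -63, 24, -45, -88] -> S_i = Random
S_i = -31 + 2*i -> [-31, -29, -27, -25, -23]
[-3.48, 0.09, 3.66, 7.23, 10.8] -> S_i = -3.48 + 3.57*i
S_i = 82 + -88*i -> [82, -6, -94, -182, -270]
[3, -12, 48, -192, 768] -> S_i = 3*-4^i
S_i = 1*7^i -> [1, 7, 49, 343, 2401]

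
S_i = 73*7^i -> [73, 511, 3577, 25039, 175273]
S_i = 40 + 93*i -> [40, 133, 226, 319, 412]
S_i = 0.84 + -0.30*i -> [0.84, 0.54, 0.24, -0.06, -0.36]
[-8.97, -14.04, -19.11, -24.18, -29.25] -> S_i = -8.97 + -5.07*i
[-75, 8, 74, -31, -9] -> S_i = Random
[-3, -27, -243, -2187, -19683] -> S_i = -3*9^i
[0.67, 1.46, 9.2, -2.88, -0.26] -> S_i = Random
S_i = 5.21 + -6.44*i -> [5.21, -1.23, -7.67, -14.11, -20.55]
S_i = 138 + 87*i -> [138, 225, 312, 399, 486]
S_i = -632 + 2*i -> [-632, -630, -628, -626, -624]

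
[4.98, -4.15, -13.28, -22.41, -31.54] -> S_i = 4.98 + -9.13*i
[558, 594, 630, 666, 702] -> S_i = 558 + 36*i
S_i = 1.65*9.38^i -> [1.65, 15.48, 145.17, 1361.73, 12773.07]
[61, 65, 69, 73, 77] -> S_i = 61 + 4*i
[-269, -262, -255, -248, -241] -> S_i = -269 + 7*i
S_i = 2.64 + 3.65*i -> [2.64, 6.29, 9.94, 13.59, 17.24]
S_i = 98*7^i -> [98, 686, 4802, 33614, 235298]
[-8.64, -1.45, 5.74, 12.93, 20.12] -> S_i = -8.64 + 7.19*i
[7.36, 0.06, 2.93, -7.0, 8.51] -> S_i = Random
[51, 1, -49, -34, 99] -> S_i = Random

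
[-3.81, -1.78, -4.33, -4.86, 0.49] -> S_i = Random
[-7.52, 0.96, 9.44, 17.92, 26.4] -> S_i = -7.52 + 8.48*i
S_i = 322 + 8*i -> [322, 330, 338, 346, 354]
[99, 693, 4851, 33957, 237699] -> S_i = 99*7^i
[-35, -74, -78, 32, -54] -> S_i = Random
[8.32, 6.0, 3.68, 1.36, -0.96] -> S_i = 8.32 + -2.32*i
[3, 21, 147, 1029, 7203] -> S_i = 3*7^i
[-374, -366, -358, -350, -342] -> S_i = -374 + 8*i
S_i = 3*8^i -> [3, 24, 192, 1536, 12288]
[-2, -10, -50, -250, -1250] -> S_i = -2*5^i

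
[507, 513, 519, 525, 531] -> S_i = 507 + 6*i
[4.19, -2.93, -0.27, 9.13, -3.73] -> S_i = Random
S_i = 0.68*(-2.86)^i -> [0.68, -1.94, 5.56, -15.91, 45.5]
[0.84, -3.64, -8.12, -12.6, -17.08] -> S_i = 0.84 + -4.48*i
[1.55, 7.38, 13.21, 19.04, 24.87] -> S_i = 1.55 + 5.83*i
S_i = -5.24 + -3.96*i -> [-5.24, -9.2, -13.16, -17.12, -21.08]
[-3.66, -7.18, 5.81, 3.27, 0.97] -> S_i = Random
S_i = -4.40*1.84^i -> [-4.4, -8.1, -14.9, -27.41, -50.43]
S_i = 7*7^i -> [7, 49, 343, 2401, 16807]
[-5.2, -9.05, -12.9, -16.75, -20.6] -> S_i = -5.20 + -3.85*i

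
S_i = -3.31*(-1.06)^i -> [-3.31, 3.51, -3.72, 3.94, -4.18]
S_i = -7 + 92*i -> [-7, 85, 177, 269, 361]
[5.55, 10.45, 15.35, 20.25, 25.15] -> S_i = 5.55 + 4.90*i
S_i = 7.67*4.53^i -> [7.67, 34.75, 157.4, 713.0, 3229.89]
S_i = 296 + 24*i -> [296, 320, 344, 368, 392]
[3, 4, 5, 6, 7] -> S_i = 3 + 1*i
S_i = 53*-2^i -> [53, -106, 212, -424, 848]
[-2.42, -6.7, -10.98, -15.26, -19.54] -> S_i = -2.42 + -4.28*i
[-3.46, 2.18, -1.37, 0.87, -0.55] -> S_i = -3.46*(-0.63)^i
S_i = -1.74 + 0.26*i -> [-1.74, -1.48, -1.22, -0.96, -0.7]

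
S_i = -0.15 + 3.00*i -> [-0.15, 2.85, 5.85, 8.85, 11.85]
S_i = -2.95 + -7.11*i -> [-2.95, -10.06, -17.17, -24.28, -31.39]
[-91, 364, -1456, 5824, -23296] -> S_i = -91*-4^i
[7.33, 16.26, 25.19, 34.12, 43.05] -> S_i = 7.33 + 8.93*i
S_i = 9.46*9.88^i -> [9.46, 93.46, 923.43, 9123.51, 90140.28]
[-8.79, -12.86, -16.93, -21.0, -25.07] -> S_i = -8.79 + -4.07*i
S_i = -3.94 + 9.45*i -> [-3.94, 5.51, 14.96, 24.41, 33.86]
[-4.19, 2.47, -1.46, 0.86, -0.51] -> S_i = -4.19*(-0.59)^i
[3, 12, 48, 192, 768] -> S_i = 3*4^i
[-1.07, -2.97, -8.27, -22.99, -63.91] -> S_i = -1.07*2.78^i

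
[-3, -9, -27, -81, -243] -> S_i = -3*3^i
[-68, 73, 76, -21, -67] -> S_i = Random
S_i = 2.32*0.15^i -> [2.32, 0.35, 0.05, 0.01, 0.0]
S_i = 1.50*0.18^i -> [1.5, 0.27, 0.05, 0.01, 0.0]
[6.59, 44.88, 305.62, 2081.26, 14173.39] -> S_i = 6.59*6.81^i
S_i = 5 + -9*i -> [5, -4, -13, -22, -31]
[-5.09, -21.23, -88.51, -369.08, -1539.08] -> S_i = -5.09*4.17^i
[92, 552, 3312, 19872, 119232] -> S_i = 92*6^i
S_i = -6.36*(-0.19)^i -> [-6.36, 1.21, -0.23, 0.04, -0.01]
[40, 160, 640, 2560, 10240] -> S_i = 40*4^i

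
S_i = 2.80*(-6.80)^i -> [2.8, -19.04, 129.47, -880.41, 5986.79]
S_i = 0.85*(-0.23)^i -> [0.85, -0.2, 0.04, -0.01, 0.0]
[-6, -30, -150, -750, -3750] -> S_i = -6*5^i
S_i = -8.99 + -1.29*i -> [-8.99, -10.28, -11.57, -12.86, -14.15]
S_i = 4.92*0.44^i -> [4.92, 2.16, 0.95, 0.42, 0.18]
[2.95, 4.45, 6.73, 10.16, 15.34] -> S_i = 2.95*1.51^i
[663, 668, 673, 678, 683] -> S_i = 663 + 5*i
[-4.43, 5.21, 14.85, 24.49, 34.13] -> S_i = -4.43 + 9.64*i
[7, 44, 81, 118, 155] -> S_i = 7 + 37*i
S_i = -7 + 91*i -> [-7, 84, 175, 266, 357]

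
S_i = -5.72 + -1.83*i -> [-5.72, -7.55, -9.38, -11.21, -13.04]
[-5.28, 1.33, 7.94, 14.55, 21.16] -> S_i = -5.28 + 6.61*i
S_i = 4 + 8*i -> [4, 12, 20, 28, 36]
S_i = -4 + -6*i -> [-4, -10, -16, -22, -28]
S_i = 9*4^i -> [9, 36, 144, 576, 2304]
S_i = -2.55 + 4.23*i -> [-2.55, 1.68, 5.91, 10.14, 14.37]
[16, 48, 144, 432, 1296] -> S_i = 16*3^i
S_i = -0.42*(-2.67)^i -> [-0.42, 1.12, -2.99, 7.99, -21.34]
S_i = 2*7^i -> [2, 14, 98, 686, 4802]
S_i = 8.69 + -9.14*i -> [8.69, -0.45, -9.59, -18.73, -27.87]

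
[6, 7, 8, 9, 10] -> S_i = 6 + 1*i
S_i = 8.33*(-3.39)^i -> [8.33, -28.24, 95.73, -324.52, 1100.13]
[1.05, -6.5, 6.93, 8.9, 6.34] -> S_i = Random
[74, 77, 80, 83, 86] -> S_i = 74 + 3*i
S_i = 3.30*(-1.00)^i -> [3.3, -3.3, 3.3, -3.3, 3.3]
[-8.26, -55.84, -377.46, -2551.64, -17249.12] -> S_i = -8.26*6.76^i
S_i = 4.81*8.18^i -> [4.81, 39.35, 321.85, 2632.72, 21535.67]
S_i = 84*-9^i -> [84, -756, 6804, -61236, 551124]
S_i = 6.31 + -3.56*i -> [6.31, 2.75, -0.81, -4.37, -7.93]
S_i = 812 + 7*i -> [812, 819, 826, 833, 840]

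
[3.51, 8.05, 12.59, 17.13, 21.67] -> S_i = 3.51 + 4.54*i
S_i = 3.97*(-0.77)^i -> [3.97, -3.06, 2.35, -1.81, 1.4]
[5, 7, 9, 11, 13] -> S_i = 5 + 2*i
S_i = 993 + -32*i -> [993, 961, 929, 897, 865]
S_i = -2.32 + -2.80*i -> [-2.32, -5.12, -7.92, -10.72, -13.52]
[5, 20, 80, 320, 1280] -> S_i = 5*4^i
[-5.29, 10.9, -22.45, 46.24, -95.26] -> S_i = -5.29*(-2.06)^i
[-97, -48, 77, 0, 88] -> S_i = Random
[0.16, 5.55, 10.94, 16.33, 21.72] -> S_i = 0.16 + 5.39*i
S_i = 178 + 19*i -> [178, 197, 216, 235, 254]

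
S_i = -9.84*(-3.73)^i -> [-9.84, 36.7, -136.9, 510.65, -1904.72]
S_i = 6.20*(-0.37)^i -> [6.2, -2.29, 0.85, -0.31, 0.12]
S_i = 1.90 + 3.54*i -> [1.9, 5.44, 8.98, 12.52, 16.06]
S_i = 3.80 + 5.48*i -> [3.8, 9.28, 14.76, 20.24, 25.72]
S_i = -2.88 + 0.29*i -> [-2.88, -2.59, -2.3, -2.01, -1.72]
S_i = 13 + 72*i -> [13, 85, 157, 229, 301]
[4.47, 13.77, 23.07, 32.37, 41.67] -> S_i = 4.47 + 9.30*i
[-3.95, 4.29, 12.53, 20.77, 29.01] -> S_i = -3.95 + 8.24*i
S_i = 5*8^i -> [5, 40, 320, 2560, 20480]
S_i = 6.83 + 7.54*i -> [6.83, 14.37, 21.91, 29.45, 36.99]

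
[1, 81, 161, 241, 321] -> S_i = 1 + 80*i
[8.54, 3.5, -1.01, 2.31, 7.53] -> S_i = Random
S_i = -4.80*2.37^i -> [-4.8, -11.38, -26.96, -63.9, -151.44]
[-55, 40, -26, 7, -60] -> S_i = Random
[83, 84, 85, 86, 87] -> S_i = 83 + 1*i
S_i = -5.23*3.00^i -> [-5.23, -15.69, -47.07, -141.21, -423.63]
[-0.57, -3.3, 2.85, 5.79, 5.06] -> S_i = Random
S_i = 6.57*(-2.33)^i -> [6.57, -15.31, 35.67, -83.11, 193.64]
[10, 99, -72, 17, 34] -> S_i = Random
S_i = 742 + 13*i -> [742, 755, 768, 781, 794]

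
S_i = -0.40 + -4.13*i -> [-0.4, -4.53, -8.66, -12.79, -16.92]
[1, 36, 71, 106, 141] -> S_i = 1 + 35*i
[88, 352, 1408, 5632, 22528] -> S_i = 88*4^i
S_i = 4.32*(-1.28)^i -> [4.32, -5.53, 7.08, -9.06, 11.6]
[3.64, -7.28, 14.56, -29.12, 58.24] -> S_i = 3.64*(-2.00)^i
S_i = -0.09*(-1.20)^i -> [-0.09, 0.11, -0.13, 0.16, -0.19]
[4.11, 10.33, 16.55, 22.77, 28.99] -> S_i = 4.11 + 6.22*i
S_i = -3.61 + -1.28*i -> [-3.61, -4.89, -6.17, -7.45, -8.73]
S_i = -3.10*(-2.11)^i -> [-3.1, 6.54, -13.8, 29.12, -61.45]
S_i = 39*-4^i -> [39, -156, 624, -2496, 9984]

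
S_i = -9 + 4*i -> [-9, -5, -1, 3, 7]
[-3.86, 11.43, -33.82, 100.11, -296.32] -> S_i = -3.86*(-2.96)^i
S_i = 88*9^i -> [88, 792, 7128, 64152, 577368]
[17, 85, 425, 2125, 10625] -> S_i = 17*5^i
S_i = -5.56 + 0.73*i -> [-5.56, -4.83, -4.1, -3.37, -2.64]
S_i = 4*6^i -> [4, 24, 144, 864, 5184]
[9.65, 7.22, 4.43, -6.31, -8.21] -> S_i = Random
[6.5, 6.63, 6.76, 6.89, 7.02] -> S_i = 6.50 + 0.13*i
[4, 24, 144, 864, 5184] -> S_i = 4*6^i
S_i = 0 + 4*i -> [0, 4, 8, 12, 16]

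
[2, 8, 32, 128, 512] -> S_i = 2*4^i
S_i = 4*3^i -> [4, 12, 36, 108, 324]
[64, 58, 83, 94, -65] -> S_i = Random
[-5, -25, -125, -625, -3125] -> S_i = -5*5^i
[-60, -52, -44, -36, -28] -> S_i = -60 + 8*i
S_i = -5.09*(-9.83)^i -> [-5.09, 50.03, -491.84, 4834.8, -47526.06]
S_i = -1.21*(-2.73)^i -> [-1.21, 3.3, -9.02, 24.62, -67.21]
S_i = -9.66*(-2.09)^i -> [-9.66, 20.19, -42.2, 88.19, -184.32]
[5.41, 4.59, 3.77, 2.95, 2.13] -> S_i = 5.41 + -0.82*i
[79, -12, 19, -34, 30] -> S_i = Random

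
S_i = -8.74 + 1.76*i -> [-8.74, -6.98, -5.22, -3.46, -1.7]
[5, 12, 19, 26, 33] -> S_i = 5 + 7*i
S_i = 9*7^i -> [9, 63, 441, 3087, 21609]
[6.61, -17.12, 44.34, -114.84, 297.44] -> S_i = 6.61*(-2.59)^i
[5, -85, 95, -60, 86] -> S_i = Random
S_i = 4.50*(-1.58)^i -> [4.5, -7.11, 11.23, -17.75, 28.04]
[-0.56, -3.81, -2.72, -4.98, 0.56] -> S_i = Random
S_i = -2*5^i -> [-2, -10, -50, -250, -1250]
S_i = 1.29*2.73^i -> [1.29, 3.52, 9.61, 26.25, 71.65]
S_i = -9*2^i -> [-9, -18, -36, -72, -144]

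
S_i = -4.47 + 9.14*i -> [-4.47, 4.67, 13.81, 22.95, 32.09]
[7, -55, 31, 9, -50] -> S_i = Random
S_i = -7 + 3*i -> [-7, -4, -1, 2, 5]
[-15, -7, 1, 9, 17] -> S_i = -15 + 8*i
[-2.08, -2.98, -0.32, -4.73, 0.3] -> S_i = Random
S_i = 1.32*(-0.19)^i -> [1.32, -0.25, 0.05, -0.01, 0.0]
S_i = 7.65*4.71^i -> [7.65, 36.03, 169.71, 799.33, 3764.83]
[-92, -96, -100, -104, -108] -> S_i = -92 + -4*i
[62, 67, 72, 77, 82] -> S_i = 62 + 5*i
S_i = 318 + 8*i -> [318, 326, 334, 342, 350]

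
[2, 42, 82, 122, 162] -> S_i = 2 + 40*i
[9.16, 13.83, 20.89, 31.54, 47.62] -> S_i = 9.16*1.51^i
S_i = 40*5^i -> [40, 200, 1000, 5000, 25000]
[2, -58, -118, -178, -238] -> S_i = 2 + -60*i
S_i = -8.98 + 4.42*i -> [-8.98, -4.56, -0.14, 4.28, 8.7]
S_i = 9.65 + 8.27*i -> [9.65, 17.92, 26.19, 34.46, 42.73]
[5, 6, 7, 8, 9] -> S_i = 5 + 1*i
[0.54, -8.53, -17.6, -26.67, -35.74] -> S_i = 0.54 + -9.07*i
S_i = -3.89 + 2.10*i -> [-3.89, -1.79, 0.31, 2.41, 4.51]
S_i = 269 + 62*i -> [269, 331, 393, 455, 517]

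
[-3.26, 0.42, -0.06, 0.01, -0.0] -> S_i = -3.26*(-0.13)^i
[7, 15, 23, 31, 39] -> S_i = 7 + 8*i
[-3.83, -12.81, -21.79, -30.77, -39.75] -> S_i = -3.83 + -8.98*i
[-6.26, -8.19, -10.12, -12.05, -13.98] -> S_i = -6.26 + -1.93*i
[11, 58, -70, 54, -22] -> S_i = Random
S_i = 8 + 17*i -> [8, 25, 42, 59, 76]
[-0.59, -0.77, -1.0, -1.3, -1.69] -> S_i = -0.59*1.30^i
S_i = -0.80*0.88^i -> [-0.8, -0.7, -0.62, -0.55, -0.48]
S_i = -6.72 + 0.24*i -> [-6.72, -6.48, -6.24, -6.0, -5.76]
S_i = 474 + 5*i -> [474, 479, 484, 489, 494]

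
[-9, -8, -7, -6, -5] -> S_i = -9 + 1*i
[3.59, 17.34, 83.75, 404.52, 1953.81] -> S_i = 3.59*4.83^i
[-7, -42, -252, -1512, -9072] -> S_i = -7*6^i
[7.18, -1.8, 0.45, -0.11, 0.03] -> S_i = 7.18*(-0.25)^i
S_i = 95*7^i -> [95, 665, 4655, 32585, 228095]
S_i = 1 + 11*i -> [1, 12, 23, 34, 45]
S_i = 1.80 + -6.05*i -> [1.8, -4.25, -10.3, -16.35, -22.4]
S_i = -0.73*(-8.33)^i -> [-0.73, 6.08, -50.65, 421.95, -3514.82]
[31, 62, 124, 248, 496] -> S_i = 31*2^i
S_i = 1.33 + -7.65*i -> [1.33, -6.32, -13.97, -21.62, -29.27]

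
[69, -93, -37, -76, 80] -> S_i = Random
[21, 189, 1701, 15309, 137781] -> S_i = 21*9^i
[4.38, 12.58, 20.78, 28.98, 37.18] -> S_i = 4.38 + 8.20*i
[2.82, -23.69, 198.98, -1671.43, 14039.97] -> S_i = 2.82*(-8.40)^i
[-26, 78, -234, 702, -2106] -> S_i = -26*-3^i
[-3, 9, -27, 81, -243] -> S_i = -3*-3^i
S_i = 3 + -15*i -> [3, -12, -27, -42, -57]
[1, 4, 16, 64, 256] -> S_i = 1*4^i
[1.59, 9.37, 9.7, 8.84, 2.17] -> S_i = Random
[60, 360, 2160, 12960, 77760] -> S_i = 60*6^i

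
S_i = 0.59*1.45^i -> [0.59, 0.86, 1.24, 1.8, 2.61]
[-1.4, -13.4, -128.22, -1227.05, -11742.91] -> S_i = -1.40*9.57^i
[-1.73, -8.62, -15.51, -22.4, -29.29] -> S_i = -1.73 + -6.89*i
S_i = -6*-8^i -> [-6, 48, -384, 3072, -24576]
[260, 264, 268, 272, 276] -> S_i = 260 + 4*i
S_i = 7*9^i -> [7, 63, 567, 5103, 45927]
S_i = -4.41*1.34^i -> [-4.41, -5.91, -7.92, -10.61, -14.22]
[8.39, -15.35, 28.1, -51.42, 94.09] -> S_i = 8.39*(-1.83)^i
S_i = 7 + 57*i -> [7, 64, 121, 178, 235]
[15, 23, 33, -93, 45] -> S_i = Random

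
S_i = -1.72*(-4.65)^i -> [-1.72, 8.0, -37.19, 172.94, -804.16]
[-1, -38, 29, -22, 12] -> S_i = Random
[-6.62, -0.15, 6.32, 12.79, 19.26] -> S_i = -6.62 + 6.47*i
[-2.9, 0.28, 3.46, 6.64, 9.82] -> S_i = -2.90 + 3.18*i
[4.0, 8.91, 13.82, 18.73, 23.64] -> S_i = 4.00 + 4.91*i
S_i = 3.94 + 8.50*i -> [3.94, 12.44, 20.94, 29.44, 37.94]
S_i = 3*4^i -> [3, 12, 48, 192, 768]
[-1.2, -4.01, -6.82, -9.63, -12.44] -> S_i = -1.20 + -2.81*i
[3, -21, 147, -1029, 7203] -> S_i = 3*-7^i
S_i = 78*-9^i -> [78, -702, 6318, -56862, 511758]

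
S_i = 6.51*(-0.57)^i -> [6.51, -3.71, 2.12, -1.21, 0.69]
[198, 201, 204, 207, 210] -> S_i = 198 + 3*i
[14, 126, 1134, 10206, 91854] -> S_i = 14*9^i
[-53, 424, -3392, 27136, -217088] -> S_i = -53*-8^i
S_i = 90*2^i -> [90, 180, 360, 720, 1440]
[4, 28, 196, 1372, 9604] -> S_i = 4*7^i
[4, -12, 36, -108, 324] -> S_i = 4*-3^i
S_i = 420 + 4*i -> [420, 424, 428, 432, 436]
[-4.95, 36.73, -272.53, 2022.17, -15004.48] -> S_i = -4.95*(-7.42)^i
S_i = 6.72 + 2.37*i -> [6.72, 9.09, 11.46, 13.83, 16.2]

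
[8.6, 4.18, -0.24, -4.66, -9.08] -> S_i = 8.60 + -4.42*i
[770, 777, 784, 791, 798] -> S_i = 770 + 7*i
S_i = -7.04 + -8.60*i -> [-7.04, -15.64, -24.24, -32.84, -41.44]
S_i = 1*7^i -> [1, 7, 49, 343, 2401]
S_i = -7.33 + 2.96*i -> [-7.33, -4.37, -1.41, 1.55, 4.51]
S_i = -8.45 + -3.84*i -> [-8.45, -12.29, -16.13, -19.97, -23.81]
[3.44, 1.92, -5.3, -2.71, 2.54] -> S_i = Random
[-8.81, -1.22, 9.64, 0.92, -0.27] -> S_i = Random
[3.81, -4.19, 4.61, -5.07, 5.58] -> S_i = 3.81*(-1.10)^i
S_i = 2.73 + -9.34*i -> [2.73, -6.61, -15.95, -25.29, -34.63]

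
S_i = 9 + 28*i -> [9, 37, 65, 93, 121]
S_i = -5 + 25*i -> [-5, 20, 45, 70, 95]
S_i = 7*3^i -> [7, 21, 63, 189, 567]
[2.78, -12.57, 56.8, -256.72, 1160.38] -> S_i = 2.78*(-4.52)^i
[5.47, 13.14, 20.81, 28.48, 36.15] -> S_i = 5.47 + 7.67*i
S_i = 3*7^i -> [3, 21, 147, 1029, 7203]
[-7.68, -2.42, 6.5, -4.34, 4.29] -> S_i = Random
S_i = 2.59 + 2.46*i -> [2.59, 5.05, 7.51, 9.97, 12.43]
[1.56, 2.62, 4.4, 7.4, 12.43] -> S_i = 1.56*1.68^i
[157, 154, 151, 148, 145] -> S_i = 157 + -3*i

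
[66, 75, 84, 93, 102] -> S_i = 66 + 9*i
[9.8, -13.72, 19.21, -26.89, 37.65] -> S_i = 9.80*(-1.40)^i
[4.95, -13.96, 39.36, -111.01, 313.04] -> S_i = 4.95*(-2.82)^i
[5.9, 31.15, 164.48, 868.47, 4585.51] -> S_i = 5.90*5.28^i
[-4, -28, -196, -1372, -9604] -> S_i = -4*7^i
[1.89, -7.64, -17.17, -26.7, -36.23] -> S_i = 1.89 + -9.53*i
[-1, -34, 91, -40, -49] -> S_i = Random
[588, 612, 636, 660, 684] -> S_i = 588 + 24*i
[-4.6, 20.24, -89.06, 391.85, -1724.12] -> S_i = -4.60*(-4.40)^i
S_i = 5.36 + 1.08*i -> [5.36, 6.44, 7.52, 8.6, 9.68]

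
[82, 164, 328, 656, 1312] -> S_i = 82*2^i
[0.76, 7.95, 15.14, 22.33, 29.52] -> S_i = 0.76 + 7.19*i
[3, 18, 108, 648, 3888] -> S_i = 3*6^i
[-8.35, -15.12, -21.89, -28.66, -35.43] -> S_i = -8.35 + -6.77*i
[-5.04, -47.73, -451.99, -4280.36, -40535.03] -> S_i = -5.04*9.47^i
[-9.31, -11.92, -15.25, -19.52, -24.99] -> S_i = -9.31*1.28^i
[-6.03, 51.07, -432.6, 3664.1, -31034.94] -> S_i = -6.03*(-8.47)^i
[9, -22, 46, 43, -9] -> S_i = Random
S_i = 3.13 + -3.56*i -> [3.13, -0.43, -3.99, -7.55, -11.11]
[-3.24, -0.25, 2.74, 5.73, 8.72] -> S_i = -3.24 + 2.99*i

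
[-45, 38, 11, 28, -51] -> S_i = Random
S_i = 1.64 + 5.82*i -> [1.64, 7.46, 13.28, 19.1, 24.92]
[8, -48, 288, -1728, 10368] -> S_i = 8*-6^i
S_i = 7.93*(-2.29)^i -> [7.93, -18.16, 41.59, -95.23, 218.08]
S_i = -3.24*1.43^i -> [-3.24, -4.63, -6.63, -9.47, -13.55]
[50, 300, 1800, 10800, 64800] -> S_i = 50*6^i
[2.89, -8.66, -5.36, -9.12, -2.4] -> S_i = Random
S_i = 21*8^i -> [21, 168, 1344, 10752, 86016]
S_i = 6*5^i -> [6, 30, 150, 750, 3750]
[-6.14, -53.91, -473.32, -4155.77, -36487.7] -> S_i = -6.14*8.78^i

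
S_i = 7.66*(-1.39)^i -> [7.66, -10.65, 14.8, -20.57, 28.59]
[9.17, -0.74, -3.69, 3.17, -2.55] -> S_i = Random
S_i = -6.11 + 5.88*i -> [-6.11, -0.23, 5.65, 11.53, 17.41]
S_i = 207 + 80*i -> [207, 287, 367, 447, 527]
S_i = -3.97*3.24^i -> [-3.97, -12.86, -41.68, -135.03, -437.49]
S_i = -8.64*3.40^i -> [-8.64, -29.38, -99.88, -339.59, -1154.59]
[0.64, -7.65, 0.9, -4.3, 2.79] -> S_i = Random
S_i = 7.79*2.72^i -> [7.79, 21.19, 57.63, 156.76, 426.4]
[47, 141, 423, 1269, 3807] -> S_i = 47*3^i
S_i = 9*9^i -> [9, 81, 729, 6561, 59049]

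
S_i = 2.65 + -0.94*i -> [2.65, 1.71, 0.77, -0.17, -1.11]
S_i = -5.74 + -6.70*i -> [-5.74, -12.44, -19.14, -25.84, -32.54]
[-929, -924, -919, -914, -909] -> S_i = -929 + 5*i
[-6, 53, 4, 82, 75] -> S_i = Random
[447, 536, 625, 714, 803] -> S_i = 447 + 89*i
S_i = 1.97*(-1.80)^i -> [1.97, -3.55, 6.38, -11.49, 20.68]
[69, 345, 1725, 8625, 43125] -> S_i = 69*5^i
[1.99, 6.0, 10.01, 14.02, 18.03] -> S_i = 1.99 + 4.01*i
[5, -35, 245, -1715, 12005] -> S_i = 5*-7^i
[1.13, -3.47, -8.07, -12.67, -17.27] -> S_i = 1.13 + -4.60*i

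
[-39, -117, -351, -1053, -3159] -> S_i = -39*3^i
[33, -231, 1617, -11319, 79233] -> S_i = 33*-7^i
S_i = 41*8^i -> [41, 328, 2624, 20992, 167936]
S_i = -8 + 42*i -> [-8, 34, 76, 118, 160]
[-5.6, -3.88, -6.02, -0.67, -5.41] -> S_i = Random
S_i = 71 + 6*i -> [71, 77, 83, 89, 95]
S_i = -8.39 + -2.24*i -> [-8.39, -10.63, -12.87, -15.11, -17.35]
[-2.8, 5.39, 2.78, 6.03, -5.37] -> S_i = Random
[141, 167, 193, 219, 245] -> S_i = 141 + 26*i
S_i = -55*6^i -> [-55, -330, -1980, -11880, -71280]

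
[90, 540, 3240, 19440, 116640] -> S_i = 90*6^i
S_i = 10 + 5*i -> [10, 15, 20, 25, 30]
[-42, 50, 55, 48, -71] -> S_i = Random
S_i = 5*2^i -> [5, 10, 20, 40, 80]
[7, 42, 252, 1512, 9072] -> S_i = 7*6^i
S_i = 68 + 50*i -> [68, 118, 168, 218, 268]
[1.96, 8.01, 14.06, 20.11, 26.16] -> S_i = 1.96 + 6.05*i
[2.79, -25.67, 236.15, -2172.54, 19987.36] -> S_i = 2.79*(-9.20)^i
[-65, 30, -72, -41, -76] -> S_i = Random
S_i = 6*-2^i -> [6, -12, 24, -48, 96]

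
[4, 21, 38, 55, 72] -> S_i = 4 + 17*i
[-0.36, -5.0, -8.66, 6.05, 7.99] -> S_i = Random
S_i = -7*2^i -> [-7, -14, -28, -56, -112]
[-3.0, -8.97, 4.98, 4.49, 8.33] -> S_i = Random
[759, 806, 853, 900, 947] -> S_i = 759 + 47*i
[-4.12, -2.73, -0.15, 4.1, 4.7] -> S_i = Random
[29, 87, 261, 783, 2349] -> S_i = 29*3^i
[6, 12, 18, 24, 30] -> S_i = 6 + 6*i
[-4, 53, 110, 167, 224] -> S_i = -4 + 57*i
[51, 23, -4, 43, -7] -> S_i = Random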